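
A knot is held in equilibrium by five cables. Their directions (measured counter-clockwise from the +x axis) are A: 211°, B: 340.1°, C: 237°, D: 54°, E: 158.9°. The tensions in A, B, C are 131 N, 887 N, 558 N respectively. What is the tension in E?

T_E ≈ 859 N

Resolve: ΣF_x = 131 cos 211° + 887 cos 340.1° + 558 cos 237° + T_D cos 54° + T_E cos 158.9° = 0.
        ΣF_y = 131 sin 211° + 887 sin 340.1° + 558 sin 237° + T_D sin 54° + T_E sin 158.9° = 0.
The known terms sum to (417.8, -837.4) N, so 0.5878 T_D − 0.9330 T_E = -417.8 and 0.8090 T_D + 0.3600 T_E = 837.4.
Solving simultaneously: T_D = 652.8 N, T_E = 859.1 N.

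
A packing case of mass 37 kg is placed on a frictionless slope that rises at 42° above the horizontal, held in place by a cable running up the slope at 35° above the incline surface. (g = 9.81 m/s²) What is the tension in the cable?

T ≈ 296 N

Take axes along and perpendicular to the incline. Weight components: W sin 42° = 242.9 N down-slope, W cos 42° = 269.7 N into the surface.
Along incline: T cos 35° = W sin 42° → T = 296.5 N.
Perpendicular: N = W cos 42° − T sin 35° = 99.68 N.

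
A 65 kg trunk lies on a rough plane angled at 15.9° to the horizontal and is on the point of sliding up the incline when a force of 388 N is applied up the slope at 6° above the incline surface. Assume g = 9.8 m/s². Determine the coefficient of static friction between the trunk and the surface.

μ ≈ 0.369

On the verge of sliding up the incline, friction is at its maximum μN and acts down the slope.
Perpendicular to incline: N = W cos 15.9° − P sin 6° = 612.6 − 40.56 = 572.1 N.
Along incline: P cos 6° − μN = W sin 15.9° → μ = −(W sin 15.9° − P cos 6°) / N = 0.3695.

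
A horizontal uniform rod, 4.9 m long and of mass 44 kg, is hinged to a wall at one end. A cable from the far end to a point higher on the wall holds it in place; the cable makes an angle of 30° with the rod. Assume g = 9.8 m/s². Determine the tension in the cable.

Take torques about the hinge: T sin 30° · 4.9 = 44×9.8×2.45 = 1056.4 N·m.
So T = 1056.4 / (0.5000 × 4.9) = 431.2 N.

T ≈ 431 N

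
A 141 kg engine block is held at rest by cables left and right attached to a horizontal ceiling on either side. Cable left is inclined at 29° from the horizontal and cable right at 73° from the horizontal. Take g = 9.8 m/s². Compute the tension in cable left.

T_left ≈ 413 N

Weight W = 141 × 9.8 = 1382 N acts straight down.
Horizontal: T_left cos 29° = T_right cos 73°  →  T_right = 2.991 T_left.
Vertical: T_left sin 29° + T_right sin 73° = 1382.
Substituting the horizontal relation into the vertical equation gives 3.346 T_left = 1382, so T_left = 413 N.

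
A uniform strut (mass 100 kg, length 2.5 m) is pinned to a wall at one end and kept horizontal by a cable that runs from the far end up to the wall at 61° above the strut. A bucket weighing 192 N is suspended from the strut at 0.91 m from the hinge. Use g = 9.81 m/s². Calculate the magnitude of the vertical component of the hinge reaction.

|H_y| ≈ 613 N

Take torques about the hinge: T sin 61° · 2.5 = 100×9.81×1.25 + 192×0.91 = 1401 N·m.
So T = 1401 / (0.8746 × 2.5) = 640.72 N.
ΣF_y = 0: H_y = (100×9.81 + 192) − T sin 61° = 1173 − 560.39 = 612.61 N.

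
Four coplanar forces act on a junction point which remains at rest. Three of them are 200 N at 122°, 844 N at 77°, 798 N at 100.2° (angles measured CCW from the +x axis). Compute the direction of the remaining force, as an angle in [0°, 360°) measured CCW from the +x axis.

Sum the known components: ΣF_x = -57.44 N, ΣF_y = 1777 N.
For equilibrium the remaining force must supply (−ΣF_x, −ΣF_y) = (57.44, -1777) N.
Magnitude = √((57.44)² + (-1777)²) = 1778 N; direction = atan2(-1777, 57.44) = 271.9°.

θ ≈ 272°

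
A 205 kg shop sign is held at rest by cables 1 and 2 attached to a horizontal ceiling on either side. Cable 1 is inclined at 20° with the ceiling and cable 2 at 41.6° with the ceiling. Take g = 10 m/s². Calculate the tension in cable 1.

T_1 ≈ 1740 N

Weight W = 205 × 10 = 2050 N acts straight down.
Horizontal: T_1 cos 20° = T_2 cos 41.6°  →  T_2 = 1.257 T_1.
Vertical: T_1 sin 20° + T_2 sin 41.6° = 2050.
Substituting the horizontal relation into the vertical equation gives 1.176 T_1 = 2050, so T_1 = 1743 N.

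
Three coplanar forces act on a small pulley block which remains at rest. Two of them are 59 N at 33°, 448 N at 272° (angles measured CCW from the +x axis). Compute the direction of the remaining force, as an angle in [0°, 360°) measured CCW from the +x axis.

Sum the known components: ΣF_x = 65.12 N, ΣF_y = -415.6 N.
For equilibrium the remaining force must supply (−ΣF_x, −ΣF_y) = (-65.12, 415.6) N.
Magnitude = √((-65.12)² + (415.6)²) = 420.7 N; direction = atan2(415.6, -65.12) = 98.9°.

θ ≈ 98.9°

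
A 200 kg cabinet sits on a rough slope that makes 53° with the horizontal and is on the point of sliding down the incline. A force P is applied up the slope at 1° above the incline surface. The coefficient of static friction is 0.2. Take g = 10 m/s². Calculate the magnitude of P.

P ≈ 1360 N

On the verge of sliding down the incline, friction equals μN and acts up the slope.
Perpendicular: N + P sin 1° = W cos 53° = 1204 N.
Along incline: P cos 1° + μN = W sin 53° with W sin 53° = 1597 N.
Solving the pair for P and N: P = 1362 N, N = 1180 N (and f = μN = 236 N).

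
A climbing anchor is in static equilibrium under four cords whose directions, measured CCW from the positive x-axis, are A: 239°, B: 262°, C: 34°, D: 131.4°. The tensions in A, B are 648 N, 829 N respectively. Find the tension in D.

T_D ≈ 897 N

Resolve: ΣF_x = 648 cos 239° + 829 cos 262° + T_C cos 34° + T_D cos 131.4° = 0.
        ΣF_y = 648 sin 239° + 829 sin 262° + T_C sin 34° + T_D sin 131.4° = 0.
The known terms sum to (-449.1, -1376) N, so 0.8290 T_C − 0.6613 T_D = 449.1 and 0.5592 T_C + 0.7501 T_D = 1376.
Solving simultaneously: T_C = 1258 N, T_D = 897.4 N.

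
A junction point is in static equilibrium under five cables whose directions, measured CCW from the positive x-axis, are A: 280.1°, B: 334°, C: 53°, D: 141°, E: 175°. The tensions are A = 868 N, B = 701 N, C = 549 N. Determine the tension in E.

Resolve: ΣF_x = 868 cos 280.1° + 701 cos 334° + 549 cos 53° + T_D cos 141° + T_E cos 175° = 0.
        ΣF_y = 868 sin 280.1° + 701 sin 334° + 549 sin 53° + T_D sin 141° + T_E sin 175° = 0.
The known terms sum to (1113, -723.4) N, so -0.7771 T_D − 0.9962 T_E = -1113 and 0.6293 T_D + 0.0872 T_E = 723.4.
Solving simultaneously: T_D = 1115 N, T_E = 246.9 N.

T_E ≈ 247 N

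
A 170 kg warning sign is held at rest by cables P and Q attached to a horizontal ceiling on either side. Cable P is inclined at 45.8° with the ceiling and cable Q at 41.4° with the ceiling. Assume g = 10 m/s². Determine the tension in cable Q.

T_Q ≈ 1190 N

Weight W = 170 × 10 = 1700 N acts straight down.
Horizontal: T_P cos 45.8° = T_Q cos 41.4°  →  T_P = 1.076 T_Q.
Vertical: T_P sin 45.8° + T_Q sin 41.4° = 1700.
Substituting the horizontal relation into the vertical equation gives 1.433 T_Q = 1700, so T_Q = 1187 N.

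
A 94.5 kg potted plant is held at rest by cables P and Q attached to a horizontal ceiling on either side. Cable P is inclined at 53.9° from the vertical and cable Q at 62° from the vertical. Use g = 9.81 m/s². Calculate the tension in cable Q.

T_Q ≈ 833 N

Angles from the horizontal: cable P is 90° − 53.9° = 36.1°, cable Q is 90° − 62° = 28°.
Weight W = 94.5 × 9.81 = 927 N acts straight down.
Horizontal: T_P cos 36.1° = T_Q cos 28°  →  T_P = 1.093 T_Q.
Vertical: T_P sin 36.1° + T_Q sin 28° = 927.
Substituting the horizontal relation into the vertical equation gives 1.113 T_Q = 927, so T_Q = 832.7 N.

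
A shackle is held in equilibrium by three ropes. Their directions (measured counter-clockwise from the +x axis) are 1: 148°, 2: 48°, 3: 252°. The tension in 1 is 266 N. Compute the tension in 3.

T_3 ≈ 644 N

Resolve: ΣF_x = 266 cos 148° + T_2 cos 48° + T_3 cos 252° = 0.
        ΣF_y = 266 sin 148° + T_2 sin 48° + T_3 sin 252° = 0.
The known terms sum to (-225.6, 141) N, so 0.6691 T_2 − 0.3090 T_3 = 225.6 and 0.7431 T_2 − 0.9511 T_3 = -141.
Solving simultaneously: T_2 = 634.6 N, T_3 = 644.1 N.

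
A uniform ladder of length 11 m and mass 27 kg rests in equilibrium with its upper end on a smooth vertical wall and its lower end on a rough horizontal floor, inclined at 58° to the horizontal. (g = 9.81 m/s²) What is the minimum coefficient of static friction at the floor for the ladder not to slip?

ΣF_y = 0: N_floor = 27×9.81 = 264.87 N.
Torques about the foot: N_wall · 11 sin 58° = 27×9.81×5.5 cos 58° → N_wall = 82.755 N.
ΣF_x = 0: f_floor = N_wall = 82.755 N.
μ_min = f_floor / N_floor = 82.755 / 264.87 = 0.3124.

μ_min ≈ 0.312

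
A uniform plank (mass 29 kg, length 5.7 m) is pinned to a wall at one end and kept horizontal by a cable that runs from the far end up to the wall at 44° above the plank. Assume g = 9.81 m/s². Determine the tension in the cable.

Take torques about the hinge: T sin 44° · 5.7 = 29×9.81×2.85 = 810.8 N·m.
So T = 810.8 / (0.6947 × 5.7) = 204.77 N.

T ≈ 205 N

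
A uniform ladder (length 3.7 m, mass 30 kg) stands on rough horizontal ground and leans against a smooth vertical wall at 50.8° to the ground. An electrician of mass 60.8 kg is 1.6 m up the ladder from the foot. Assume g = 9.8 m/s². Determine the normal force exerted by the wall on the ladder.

Torques about the foot: N_wall · 3.7 sin 50.8° = 30×9.8×1.85 cos 50.8° + 60.8×9.8×1.6 cos 50.8° → N_wall = 330.03 N.

N_wall ≈ 330 N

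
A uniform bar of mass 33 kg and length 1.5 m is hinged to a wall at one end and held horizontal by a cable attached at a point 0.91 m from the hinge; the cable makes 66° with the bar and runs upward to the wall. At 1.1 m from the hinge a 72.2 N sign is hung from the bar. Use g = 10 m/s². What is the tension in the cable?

T ≈ 393 N

Take torques about the hinge: T sin 66° · 0.91 = 33×10×0.75 + 72.2×1.1 = 326.92 N·m.
So T = 326.92 / (0.9135 × 0.91) = 393.25 N.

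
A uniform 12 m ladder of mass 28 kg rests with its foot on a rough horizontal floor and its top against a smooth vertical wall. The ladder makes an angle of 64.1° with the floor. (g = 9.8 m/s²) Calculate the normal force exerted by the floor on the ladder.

N_floor ≈ 274 N

ΣF_y = 0: N_floor = 28×9.8 = 274.4 N.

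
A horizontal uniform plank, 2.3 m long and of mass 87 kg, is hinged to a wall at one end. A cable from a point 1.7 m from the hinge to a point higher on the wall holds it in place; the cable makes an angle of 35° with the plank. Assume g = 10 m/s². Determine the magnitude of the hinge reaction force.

Take torques about the hinge: T sin 35° · 1.7 = 87×10×1.15 = 1000.5 N·m.
So T = 1000.5 / (0.5736 × 1.7) = 1026.1 N.
ΣF_x = 0: H_x = T cos 35° = 840.51 N.
ΣF_y = 0: H_y = (87×10) − T sin 35° = 870 − 588.53 = 281.47 N.
|H| = √(H_x² + H_y²) = √((840.51)² + (281.47)²) = 886.38 N.

|H| ≈ 886 N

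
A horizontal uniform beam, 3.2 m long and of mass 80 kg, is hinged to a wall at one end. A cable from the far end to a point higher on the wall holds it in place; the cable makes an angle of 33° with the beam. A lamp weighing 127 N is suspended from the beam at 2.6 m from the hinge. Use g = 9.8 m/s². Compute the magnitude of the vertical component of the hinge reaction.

|H_y| ≈ 416 N

Take torques about the hinge: T sin 33° · 3.2 = 80×9.8×1.6 + 127×2.6 = 1584.6 N·m.
So T = 1584.6 / (0.5446 × 3.2) = 909.2 N.
ΣF_y = 0: H_y = (80×9.8 + 127) − T sin 33° = 911 − 495.19 = 415.81 N.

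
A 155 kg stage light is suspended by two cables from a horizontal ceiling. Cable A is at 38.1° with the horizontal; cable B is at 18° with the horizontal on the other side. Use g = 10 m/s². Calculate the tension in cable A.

Weight W = 155 × 10 = 1550 N acts straight down.
Horizontal: T_A cos 38.1° = T_B cos 18°  →  T_B = 0.8274 T_A.
Vertical: T_A sin 38.1° + T_B sin 18° = 1550.
Substituting the horizontal relation into the vertical equation gives 0.8727 T_A = 1550, so T_A = 1776 N.

T_A ≈ 1780 N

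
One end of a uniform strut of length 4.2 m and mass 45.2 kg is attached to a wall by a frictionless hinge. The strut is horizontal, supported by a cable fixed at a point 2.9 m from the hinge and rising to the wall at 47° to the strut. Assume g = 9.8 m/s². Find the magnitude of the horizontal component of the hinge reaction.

Take torques about the hinge: T sin 47° · 2.9 = 45.2×9.8×2.1 = 930.22 N·m.
So T = 930.22 / (0.7314 × 2.9) = 438.59 N.
ΣF_x = 0: H_x = T cos 47° = 299.12 N.

H_x ≈ 299 N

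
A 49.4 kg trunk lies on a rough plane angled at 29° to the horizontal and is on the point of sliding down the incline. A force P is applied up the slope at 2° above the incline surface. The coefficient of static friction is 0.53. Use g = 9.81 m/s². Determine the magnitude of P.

On the verge of sliding down the incline, friction equals μN and acts up the slope.
Perpendicular: N + P sin 2° = W cos 29° = 423.9 N.
Along incline: P cos 2° + μN = W sin 29° with W sin 29° = 234.9 N.
Solving the pair for P and N: P = 10.5 N, N = 423.5 N (and f = μN = 224.4 N).

P ≈ 10.5 N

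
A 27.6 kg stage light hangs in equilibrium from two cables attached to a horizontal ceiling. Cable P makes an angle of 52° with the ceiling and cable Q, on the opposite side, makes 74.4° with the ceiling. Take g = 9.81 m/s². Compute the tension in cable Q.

T_Q ≈ 207 N

Weight W = 27.6 × 9.81 = 270.8 N acts straight down.
Horizontal: T_P cos 52° = T_Q cos 74.4°  →  T_P = 0.4368 T_Q.
Vertical: T_P sin 52° + T_Q sin 74.4° = 270.8.
Substituting the horizontal relation into the vertical equation gives 1.307 T_Q = 270.8, so T_Q = 207.1 N.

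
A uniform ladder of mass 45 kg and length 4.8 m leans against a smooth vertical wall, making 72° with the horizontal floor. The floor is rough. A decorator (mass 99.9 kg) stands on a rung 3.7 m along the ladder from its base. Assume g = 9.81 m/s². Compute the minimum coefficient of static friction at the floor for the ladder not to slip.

ΣF_y = 0: N_floor = 45×9.81 + 99.9×9.81 = 1421.5 N.
Torques about the foot: N_wall · 4.8 sin 72° = 45×9.81×2.4 cos 72° + 99.9×9.81×3.7 cos 72° → N_wall = 317.17 N.
ΣF_x = 0: f_floor = N_wall = 317.17 N.
μ_min = f_floor / N_floor = 317.17 / 1421.5 = 0.2231.

μ_min ≈ 0.223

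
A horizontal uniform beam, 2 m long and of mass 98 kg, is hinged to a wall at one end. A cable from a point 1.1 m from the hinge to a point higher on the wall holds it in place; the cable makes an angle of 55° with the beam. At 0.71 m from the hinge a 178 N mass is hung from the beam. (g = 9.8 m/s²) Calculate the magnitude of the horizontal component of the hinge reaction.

Take torques about the hinge: T sin 55° · 1.1 = 98×9.8×1 + 178×0.71 = 1086.8 N·m.
So T = 1086.8 / (0.8192 × 1.1) = 1206.1 N.
ΣF_x = 0: H_x = T cos 55° = 691.79 N.

H_x ≈ 692 N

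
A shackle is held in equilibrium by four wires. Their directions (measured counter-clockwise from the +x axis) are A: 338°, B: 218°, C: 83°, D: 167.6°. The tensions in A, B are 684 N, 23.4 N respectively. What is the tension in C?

T_C ≈ 133 N

Resolve: ΣF_x = 684 cos 338° + 23.4 cos 218° + T_C cos 83° + T_D cos 167.6° = 0.
        ΣF_y = 684 sin 338° + 23.4 sin 218° + T_C sin 83° + T_D sin 167.6° = 0.
The known terms sum to (615.8, -270.6) N, so 0.1219 T_C − 0.9767 T_D = -615.8 and 0.9925 T_C + 0.2147 T_D = 270.6.
Solving simultaneously: T_C = 132.7 N, T_D = 647 N.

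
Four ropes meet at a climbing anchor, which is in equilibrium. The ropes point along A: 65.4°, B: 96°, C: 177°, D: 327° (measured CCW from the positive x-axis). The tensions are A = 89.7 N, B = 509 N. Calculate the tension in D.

Resolve: ΣF_x = 89.7 cos 65.4° + 509 cos 96° + T_C cos 177° + T_D cos 327° = 0.
        ΣF_y = 89.7 sin 65.4° + 509 sin 96° + T_C sin 177° + T_D sin 327° = 0.
The known terms sum to (-15.86, 587.8) N, so -0.9986 T_C + 0.8387 T_D = 15.86 and 0.0523 T_C − 0.5446 T_D = -587.8.
Solving simultaneously: T_C = 968.6 N, T_D = 1172 N.

T_D ≈ 1170 N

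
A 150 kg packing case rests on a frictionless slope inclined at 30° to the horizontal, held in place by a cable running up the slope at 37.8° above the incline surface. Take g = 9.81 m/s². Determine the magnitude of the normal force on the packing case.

N ≈ 704 N

Take axes along and perpendicular to the incline. Weight components: W sin 30° = 735.7 N down-slope, W cos 30° = 1274 N into the surface.
Along incline: T cos 37.8° = W sin 30° → T = 931.1 N.
Perpendicular: N = W cos 30° − T sin 37.8° = 703.7 N.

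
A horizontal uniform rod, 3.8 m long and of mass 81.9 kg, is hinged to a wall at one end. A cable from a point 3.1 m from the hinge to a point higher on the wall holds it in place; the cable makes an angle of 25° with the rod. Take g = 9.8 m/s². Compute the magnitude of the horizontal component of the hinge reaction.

H_x ≈ 1050 N

Take torques about the hinge: T sin 25° · 3.1 = 81.9×9.8×1.9 = 1525 N·m.
So T = 1525 / (0.4226 × 3.1) = 1164 N.
ΣF_x = 0: H_x = T cos 25° = 1054.9 N.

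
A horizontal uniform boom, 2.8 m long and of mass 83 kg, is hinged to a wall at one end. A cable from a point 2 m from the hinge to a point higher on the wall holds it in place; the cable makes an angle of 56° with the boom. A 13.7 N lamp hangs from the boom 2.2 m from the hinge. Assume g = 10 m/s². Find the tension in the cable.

Take torques about the hinge: T sin 56° · 2 = 83×10×1.4 + 13.7×2.2 = 1192.1 N·m.
So T = 1192.1 / (0.8290 × 2) = 718.99 N.

T ≈ 719 N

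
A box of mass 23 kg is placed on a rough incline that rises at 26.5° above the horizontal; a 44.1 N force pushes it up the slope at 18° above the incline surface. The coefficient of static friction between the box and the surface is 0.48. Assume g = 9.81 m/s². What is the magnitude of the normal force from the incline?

Axes along / perpendicular to the incline. W sin 26.5° = 100.7 N down-slope; W cos 26.5° = 201.9 N into the surface.
Perpendicular: N = W cos 26.5° − P sin 18° = 201.9 − 13.63 = 188.3 N.
Along incline: P cos 18° + f = W sin 26.5° (friction acts up-slope) → f = 100.7 − 41.94 = 58.73 N.
|f| = 58.73 N ≤ μN = 90.38 N, so the box is indeed static.

N ≈ 188 N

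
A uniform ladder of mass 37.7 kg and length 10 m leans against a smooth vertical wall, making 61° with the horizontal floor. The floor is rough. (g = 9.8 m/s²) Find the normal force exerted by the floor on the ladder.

ΣF_y = 0: N_floor = 37.7×9.8 = 369.46 N.

N_floor ≈ 369 N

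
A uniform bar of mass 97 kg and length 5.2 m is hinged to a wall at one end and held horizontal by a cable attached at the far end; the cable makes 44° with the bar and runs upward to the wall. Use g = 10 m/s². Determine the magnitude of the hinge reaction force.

|H| ≈ 698 N

Take torques about the hinge: T sin 44° · 5.2 = 97×10×2.6 = 2522 N·m.
So T = 2522 / (0.6947 × 5.2) = 698.18 N.
ΣF_x = 0: H_x = T cos 44° = 502.23 N.
ΣF_y = 0: H_y = (97×10) − T sin 44° = 970 − 485 = 485 N.
|H| = √(H_x² + H_y²) = √((502.23)² + (485)²) = 698.18 N.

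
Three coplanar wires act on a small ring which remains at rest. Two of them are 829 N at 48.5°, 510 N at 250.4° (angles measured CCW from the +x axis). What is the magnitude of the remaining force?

Sum the known components: ΣF_x = 378.2 N, ΣF_y = 140.4 N.
For equilibrium the remaining force must supply (−ΣF_x, −ΣF_y) = (-378.2, -140.4) N.
Magnitude = √((-378.2)² + (-140.4)²) = 403.5 N; direction = atan2(-140.4, -378.2) = 200.4°.

F ≈ 403 N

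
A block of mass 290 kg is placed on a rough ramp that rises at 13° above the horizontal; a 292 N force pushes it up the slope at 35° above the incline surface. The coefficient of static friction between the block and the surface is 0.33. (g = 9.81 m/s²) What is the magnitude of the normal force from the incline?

N ≈ 2600 N

Axes along / perpendicular to the incline. W sin 13° = 640 N down-slope; W cos 13° = 2772 N into the surface.
Perpendicular: N = W cos 13° − P sin 35° = 2772 − 167.5 = 2605 N.
Along incline: P cos 35° + f = W sin 13° (friction acts up-slope) → f = 640 − 239.2 = 400.8 N.
|f| = 400.8 N ≤ μN = 859.5 N, so the block is indeed static.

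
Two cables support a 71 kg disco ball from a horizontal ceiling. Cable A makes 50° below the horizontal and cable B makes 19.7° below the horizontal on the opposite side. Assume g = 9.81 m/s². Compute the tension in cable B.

T_B ≈ 477 N

Weight W = 71 × 9.81 = 696.5 N acts straight down.
Horizontal: T_A cos 50° = T_B cos 19.7°  →  T_A = 1.465 T_B.
Vertical: T_A sin 50° + T_B sin 19.7° = 696.5.
Substituting the horizontal relation into the vertical equation gives 1.459 T_B = 696.5, so T_B = 477.4 N.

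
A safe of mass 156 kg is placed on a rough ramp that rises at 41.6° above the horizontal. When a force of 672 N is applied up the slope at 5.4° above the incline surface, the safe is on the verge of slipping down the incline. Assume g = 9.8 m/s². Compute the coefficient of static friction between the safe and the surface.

μ ≈ 0.320

On the verge of sliding down the incline, friction is at its maximum μN and acts up the slope.
Perpendicular to incline: N = W cos 41.6° − P sin 5.4° = 1143 − 63.24 = 1080 N.
Along incline: P cos 5.4° + μN = W sin 41.6° → μ = (W sin 41.6° − P cos 5.4°) / N = 0.3204.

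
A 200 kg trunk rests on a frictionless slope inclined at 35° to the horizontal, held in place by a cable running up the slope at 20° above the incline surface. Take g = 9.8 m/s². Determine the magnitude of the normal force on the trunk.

Take axes along and perpendicular to the incline. Weight components: W sin 35° = 1124 N down-slope, W cos 35° = 1606 N into the surface.
Along incline: T cos 20° = W sin 35° → T = 1196 N.
Perpendicular: N = W cos 35° − T sin 20° = 1196 N.

N ≈ 1200 N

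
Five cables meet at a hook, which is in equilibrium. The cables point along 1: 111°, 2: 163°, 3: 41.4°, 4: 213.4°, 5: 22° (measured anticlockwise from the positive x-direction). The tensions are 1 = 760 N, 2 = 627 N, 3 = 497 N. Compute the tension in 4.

T_4 ≈ 6680 N

Resolve: ΣF_x = 760 cos 111° + 627 cos 163° + 497 cos 41.4° + T_4 cos 213.4° + T_5 cos 22° = 0.
        ΣF_y = 760 sin 111° + 627 sin 163° + 497 sin 41.4° + T_4 sin 213.4° + T_5 sin 22° = 0.
The known terms sum to (-499.2, 1222) N, so -0.8348 T_4 + 0.9272 T_5 = 499.2 and -0.5505 T_4 + 0.3746 T_5 = -1222.
Solving simultaneously: T_4 = 6676 N, T_5 = 6549 N.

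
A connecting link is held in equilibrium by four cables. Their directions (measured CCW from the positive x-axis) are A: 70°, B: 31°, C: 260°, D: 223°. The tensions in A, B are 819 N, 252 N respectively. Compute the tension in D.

T_D ≈ 552 N

Resolve: ΣF_x = 819 cos 70° + 252 cos 31° + T_C cos 260° + T_D cos 223° = 0.
        ΣF_y = 819 sin 70° + 252 sin 31° + T_C sin 260° + T_D sin 223° = 0.
The known terms sum to (496.1, 899.4) N, so -0.1736 T_C − 0.7314 T_D = -496.1 and -0.9848 T_C − 0.6820 T_D = -899.4.
Solving simultaneously: T_C = 530.8 N, T_D = 552.3 N.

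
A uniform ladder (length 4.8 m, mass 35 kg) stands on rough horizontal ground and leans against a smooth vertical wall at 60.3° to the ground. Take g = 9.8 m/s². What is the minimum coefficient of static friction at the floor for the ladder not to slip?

ΣF_y = 0: N_floor = 35×9.8 = 343 N.
Torques about the foot: N_wall · 4.8 sin 60.3° = 35×9.8×2.4 cos 60.3° → N_wall = 97.822 N.
ΣF_x = 0: f_floor = N_wall = 97.822 N.
μ_min = f_floor / N_floor = 97.822 / 343 = 0.2852.

μ_min ≈ 0.285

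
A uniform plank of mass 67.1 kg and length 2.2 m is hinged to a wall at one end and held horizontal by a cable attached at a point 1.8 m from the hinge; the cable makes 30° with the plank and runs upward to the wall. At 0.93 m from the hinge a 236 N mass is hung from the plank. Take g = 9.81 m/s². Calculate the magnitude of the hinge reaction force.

Take torques about the hinge: T sin 30° · 1.8 = 67.1×9.81×1.1 + 236×0.93 = 943.56 N·m.
So T = 943.56 / (0.5000 × 1.8) = 1048.4 N.
ΣF_x = 0: H_x = T cos 30° = 907.94 N.
ΣF_y = 0: H_y = (67.1×9.81 + 236) − T sin 30° = 894.25 − 524.2 = 370.05 N.
|H| = √(H_x² + H_y²) = √((907.94)² + (370.05)²) = 980.45 N.

|H| ≈ 980 N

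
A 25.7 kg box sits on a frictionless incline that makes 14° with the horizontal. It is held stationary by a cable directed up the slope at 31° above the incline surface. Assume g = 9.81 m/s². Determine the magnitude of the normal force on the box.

N ≈ 208 N

Take axes along and perpendicular to the incline. Weight components: W sin 14° = 60.99 N down-slope, W cos 14° = 244.6 N into the surface.
Along incline: T cos 31° = W sin 14° → T = 71.16 N.
Perpendicular: N = W cos 14° − T sin 31° = 208 N.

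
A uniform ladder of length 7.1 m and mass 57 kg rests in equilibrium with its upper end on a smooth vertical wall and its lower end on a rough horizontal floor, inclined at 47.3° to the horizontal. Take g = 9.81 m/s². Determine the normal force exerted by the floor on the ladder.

N_floor ≈ 559 N

ΣF_y = 0: N_floor = 57×9.81 = 559.17 N.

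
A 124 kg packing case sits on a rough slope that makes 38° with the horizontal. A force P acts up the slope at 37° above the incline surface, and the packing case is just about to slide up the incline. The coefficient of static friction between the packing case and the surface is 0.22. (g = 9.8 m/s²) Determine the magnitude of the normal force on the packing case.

N ≈ 338 N

On the verge of sliding up the incline, friction equals μN and acts down the slope.
Perpendicular: N + P sin 37° = W cos 38° = 957.6 N.
Along incline: P cos 37° = W sin 38° + μN  with W sin 38° = 748.2 N.
Solving the pair for P and N: P = 1030 N, N = 337.8 N (and f = μN = 74.32 N).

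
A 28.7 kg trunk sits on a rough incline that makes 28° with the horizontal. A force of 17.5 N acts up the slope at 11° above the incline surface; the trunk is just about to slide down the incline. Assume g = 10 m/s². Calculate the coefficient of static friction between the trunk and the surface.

μ ≈ 0.470

On the verge of sliding down the incline, friction is at its maximum μN and acts up the slope.
Perpendicular to incline: N = W cos 28° − P sin 11° = 253.4 − 3.339 = 250.1 N.
Along incline: P cos 11° + μN = W sin 28° → μ = (W sin 28° − P cos 11°) / N = 0.4701.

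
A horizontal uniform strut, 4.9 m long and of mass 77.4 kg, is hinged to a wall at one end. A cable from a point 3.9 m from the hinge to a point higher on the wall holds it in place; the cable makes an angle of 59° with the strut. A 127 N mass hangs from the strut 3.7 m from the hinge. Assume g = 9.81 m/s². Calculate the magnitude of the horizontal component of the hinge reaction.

Take torques about the hinge: T sin 59° · 3.9 = 77.4×9.81×2.45 + 127×3.7 = 2330.2 N·m.
So T = 2330.2 / (0.8572 × 3.9) = 697.04 N.
ΣF_x = 0: H_x = T cos 59° = 359 N.

H_x ≈ 359 N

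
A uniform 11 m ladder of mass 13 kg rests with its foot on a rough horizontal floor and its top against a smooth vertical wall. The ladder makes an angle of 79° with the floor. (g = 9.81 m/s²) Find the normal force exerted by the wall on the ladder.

Torques about the foot: N_wall · 11 sin 79° = 13×9.81×5.5 cos 79° → N_wall = 12.395 N.

N_wall ≈ 12.4 N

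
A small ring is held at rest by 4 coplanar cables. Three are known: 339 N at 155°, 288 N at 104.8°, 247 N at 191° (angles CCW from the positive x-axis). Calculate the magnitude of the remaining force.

F ≈ 727 N

Sum the known components: ΣF_x = -623.3 N, ΣF_y = 374.6 N.
For equilibrium the remaining force must supply (−ΣF_x, −ΣF_y) = (623.3, -374.6) N.
Magnitude = √((623.3)² + (-374.6)²) = 727.2 N; direction = atan2(-374.6, 623.3) = 329.0°.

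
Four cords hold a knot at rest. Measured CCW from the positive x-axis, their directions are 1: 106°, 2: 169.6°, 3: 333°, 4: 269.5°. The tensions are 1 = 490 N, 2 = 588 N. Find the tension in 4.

T_4 ≈ 213 N

Resolve: ΣF_x = 490 cos 106° + 588 cos 169.6° + T_3 cos 333° + T_4 cos 269.5° = 0.
        ΣF_y = 490 sin 106° + 588 sin 169.6° + T_3 sin 333° + T_4 sin 269.5° = 0.
The known terms sum to (-713.4, 577.2) N, so 0.8910 T_3 − 0.0087 T_4 = 713.4 and -0.4540 T_3 − 1.0000 T_4 = -577.2.
Solving simultaneously: T_3 = 802.8 N, T_4 = 212.7 N.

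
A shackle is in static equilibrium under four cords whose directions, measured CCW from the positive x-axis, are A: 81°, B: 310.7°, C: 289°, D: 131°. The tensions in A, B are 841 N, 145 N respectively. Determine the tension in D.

Resolve: ΣF_x = 841 cos 81° + 145 cos 310.7° + T_C cos 289° + T_D cos 131° = 0.
        ΣF_y = 841 sin 81° + 145 sin 310.7° + T_C sin 289° + T_D sin 131° = 0.
The known terms sum to (226.1, 720.7) N, so 0.3256 T_C − 0.6561 T_D = -226.1 and -0.9455 T_C + 0.7547 T_D = -720.7.
Solving simultaneously: T_C = 1718 N, T_D = 1197 N.

T_D ≈ 1200 N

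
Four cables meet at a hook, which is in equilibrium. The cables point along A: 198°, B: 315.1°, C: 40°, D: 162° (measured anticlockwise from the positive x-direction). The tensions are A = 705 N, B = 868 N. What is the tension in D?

T_D ≈ 708 N

Resolve: ΣF_x = 705 cos 198° + 868 cos 315.1° + T_C cos 40° + T_D cos 162° = 0.
        ΣF_y = 705 sin 198° + 868 sin 315.1° + T_C sin 40° + T_D sin 162° = 0.
The known terms sum to (-55.66, -830.6) N, so 0.7660 T_C − 0.9511 T_D = 55.66 and 0.6428 T_C + 0.3090 T_D = 830.6.
Solving simultaneously: T_C = 951.7 N, T_D = 708.1 N.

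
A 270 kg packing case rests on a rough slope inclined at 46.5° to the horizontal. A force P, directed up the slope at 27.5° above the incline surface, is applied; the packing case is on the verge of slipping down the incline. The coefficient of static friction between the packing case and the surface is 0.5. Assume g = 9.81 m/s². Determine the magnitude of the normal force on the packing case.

On the verge of sliding down the incline, friction equals μN and acts up the slope.
Perpendicular: N + P sin 27.5° = W cos 46.5° = 1823 N.
Along incline: P cos 27.5° + μN = W sin 46.5° with W sin 46.5° = 1921 N.
Solving the pair for P and N: P = 1539 N, N = 1113 N (and f = μN = 556.3 N).

N ≈ 1110 N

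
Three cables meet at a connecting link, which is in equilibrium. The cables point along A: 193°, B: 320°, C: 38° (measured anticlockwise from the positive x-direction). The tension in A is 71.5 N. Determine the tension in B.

Resolve: ΣF_x = 71.5 cos 193° + T_B cos 320° + T_C cos 38° = 0.
        ΣF_y = 71.5 sin 193° + T_B sin 320° + T_C sin 38° = 0.
The known terms sum to (-69.67, -16.08) N, so 0.7660 T_B + 0.7880 T_C = 69.67 and -0.6428 T_B + 0.6157 T_C = 16.08.
Solving simultaneously: T_B = 30.89 N, T_C = 58.38 N.

T_B ≈ 30.9 N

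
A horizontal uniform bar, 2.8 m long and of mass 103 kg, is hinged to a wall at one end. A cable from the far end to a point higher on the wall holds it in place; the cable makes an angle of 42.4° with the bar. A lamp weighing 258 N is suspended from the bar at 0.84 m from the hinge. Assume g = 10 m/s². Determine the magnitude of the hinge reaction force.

Take torques about the hinge: T sin 42.4° · 2.8 = 103×10×1.4 + 258×0.84 = 1658.7 N·m.
So T = 1658.7 / (0.6743 × 2.8) = 878.54 N.
ΣF_x = 0: H_x = T cos 42.4° = 648.76 N.
ΣF_y = 0: H_y = (103×10 + 258) − T sin 42.4° = 1288 − 592.4 = 695.6 N.
|H| = √(H_x² + H_y²) = √((648.76)² + (695.6)²) = 951.18 N.

|H| ≈ 951 N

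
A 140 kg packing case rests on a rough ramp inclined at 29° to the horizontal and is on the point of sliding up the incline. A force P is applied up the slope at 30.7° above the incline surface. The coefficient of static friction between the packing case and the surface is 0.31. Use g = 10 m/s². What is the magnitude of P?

P ≈ 1040 N

On the verge of sliding up the incline, friction equals μN and acts down the slope.
Perpendicular: N + P sin 30.7° = W cos 29° = 1224 N.
Along incline: P cos 30.7° = W sin 29° + μN  with W sin 29° = 678.7 N.
Solving the pair for P and N: P = 1039 N, N = 693.8 N (and f = μN = 215.1 N).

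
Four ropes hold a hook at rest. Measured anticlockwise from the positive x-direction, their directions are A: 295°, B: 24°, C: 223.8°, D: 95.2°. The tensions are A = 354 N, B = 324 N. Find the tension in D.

T_D ≈ 569 N

Resolve: ΣF_x = 354 cos 295° + 324 cos 24° + T_C cos 223.8° + T_D cos 95.2° = 0.
        ΣF_y = 354 sin 295° + 324 sin 24° + T_C sin 223.8° + T_D sin 95.2° = 0.
The known terms sum to (445.6, -189.1) N, so -0.7218 T_C − 0.0906 T_D = -445.6 and -0.6921 T_C + 0.9959 T_D = 189.1.
Solving simultaneously: T_C = 545.9 N, T_D = 569.2 N.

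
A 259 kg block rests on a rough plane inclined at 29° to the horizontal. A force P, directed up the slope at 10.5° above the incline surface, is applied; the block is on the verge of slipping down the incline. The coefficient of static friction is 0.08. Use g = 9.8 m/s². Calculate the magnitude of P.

P ≈ 1090 N

On the verge of sliding down the incline, friction equals μN and acts up the slope.
Perpendicular: N + P sin 10.5° = W cos 29° = 2220 N.
Along incline: P cos 10.5° + μN = W sin 29° with W sin 29° = 1231 N.
Solving the pair for P and N: P = 1087 N, N = 2022 N (and f = μN = 161.7 N).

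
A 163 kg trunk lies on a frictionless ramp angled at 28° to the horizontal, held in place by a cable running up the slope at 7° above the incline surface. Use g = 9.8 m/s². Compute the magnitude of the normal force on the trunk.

N ≈ 1320 N

Take axes along and perpendicular to the incline. Weight components: W sin 28° = 749.9 N down-slope, W cos 28° = 1410 N into the surface.
Along incline: T cos 7° = W sin 28° → T = 755.6 N.
Perpendicular: N = W cos 28° − T sin 7° = 1318 N.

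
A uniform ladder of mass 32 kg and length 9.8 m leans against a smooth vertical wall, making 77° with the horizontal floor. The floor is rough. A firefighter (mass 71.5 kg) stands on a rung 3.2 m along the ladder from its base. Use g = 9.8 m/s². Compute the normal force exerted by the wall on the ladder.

Torques about the foot: N_wall · 9.8 sin 77° = 32×9.8×4.9 cos 77° + 71.5×9.8×3.2 cos 77° → N_wall = 89.023 N.

N_wall ≈ 89 N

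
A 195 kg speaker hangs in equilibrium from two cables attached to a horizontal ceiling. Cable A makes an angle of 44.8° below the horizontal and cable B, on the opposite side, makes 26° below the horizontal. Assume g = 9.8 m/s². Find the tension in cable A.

T_A ≈ 1820 N

Weight W = 195 × 9.8 = 1911 N acts straight down.
Horizontal: T_A cos 44.8° = T_B cos 26°  →  T_B = 0.7895 T_A.
Vertical: T_A sin 44.8° + T_B sin 26° = 1911.
Substituting the horizontal relation into the vertical equation gives 1.051 T_A = 1911, so T_A = 1819 N.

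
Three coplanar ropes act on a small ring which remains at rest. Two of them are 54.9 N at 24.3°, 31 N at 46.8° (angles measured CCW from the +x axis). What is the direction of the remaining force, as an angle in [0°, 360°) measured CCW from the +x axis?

Sum the known components: ΣF_x = 71.26 N, ΣF_y = 45.19 N.
For equilibrium the remaining force must supply (−ΣF_x, −ΣF_y) = (-71.26, -45.19) N.
Magnitude = √((-71.26)² + (-45.19)²) = 84.38 N; direction = atan2(-45.19, -71.26) = 212.4°.

θ ≈ 212°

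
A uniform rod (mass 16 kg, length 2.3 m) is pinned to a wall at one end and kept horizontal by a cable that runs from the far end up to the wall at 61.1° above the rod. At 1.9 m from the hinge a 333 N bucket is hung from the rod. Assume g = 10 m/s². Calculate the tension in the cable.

Take torques about the hinge: T sin 61.1° · 2.3 = 16×10×1.15 + 333×1.9 = 816.7 N·m.
So T = 816.7 / (0.8755 × 2.3) = 405.6 N.

T ≈ 406 N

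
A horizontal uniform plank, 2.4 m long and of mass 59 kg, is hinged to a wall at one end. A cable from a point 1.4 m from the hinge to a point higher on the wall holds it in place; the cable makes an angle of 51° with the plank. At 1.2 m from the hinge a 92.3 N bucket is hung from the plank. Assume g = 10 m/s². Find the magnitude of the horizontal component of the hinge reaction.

H_x ≈ 474 N

Take torques about the hinge: T sin 51° · 1.4 = 59×10×1.2 + 92.3×1.2 = 818.76 N·m.
So T = 818.76 / (0.7771 × 1.4) = 752.53 N.
ΣF_x = 0: H_x = T cos 51° = 473.58 N.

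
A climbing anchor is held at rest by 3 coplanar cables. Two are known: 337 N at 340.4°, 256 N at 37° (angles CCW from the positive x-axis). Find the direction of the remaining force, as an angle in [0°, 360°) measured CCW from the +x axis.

Sum the known components: ΣF_x = 521.9 N, ΣF_y = 41.02 N.
For equilibrium the remaining force must supply (−ΣF_x, −ΣF_y) = (-521.9, -41.02) N.
Magnitude = √((-521.9)² + (-41.02)²) = 523.5 N; direction = atan2(-41.02, -521.9) = 184.5°.

θ ≈ 184°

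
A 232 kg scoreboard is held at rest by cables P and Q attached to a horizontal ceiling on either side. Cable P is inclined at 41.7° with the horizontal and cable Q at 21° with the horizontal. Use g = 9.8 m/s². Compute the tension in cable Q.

T_Q ≈ 1910 N

Weight W = 232 × 9.8 = 2274 N acts straight down.
Horizontal: T_P cos 41.7° = T_Q cos 21°  →  T_P = 1.25 T_Q.
Vertical: T_P sin 41.7° + T_Q sin 21° = 2274.
Substituting the horizontal relation into the vertical equation gives 1.19 T_Q = 2274, so T_Q = 1910 N.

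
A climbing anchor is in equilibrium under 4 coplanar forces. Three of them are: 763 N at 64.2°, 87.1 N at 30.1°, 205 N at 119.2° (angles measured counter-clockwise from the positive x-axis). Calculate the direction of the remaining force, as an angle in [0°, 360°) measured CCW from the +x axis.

θ ≈ 251°

Sum the known components: ΣF_x = 307.4 N, ΣF_y = 909.6 N.
For equilibrium the remaining force must supply (−ΣF_x, −ΣF_y) = (-307.4, -909.6) N.
Magnitude = √((-307.4)² + (-909.6)²) = 960.1 N; direction = atan2(-909.6, -307.4) = 251.3°.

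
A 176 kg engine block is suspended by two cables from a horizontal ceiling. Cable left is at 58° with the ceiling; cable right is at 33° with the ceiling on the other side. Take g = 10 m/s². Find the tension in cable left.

T_left ≈ 1480 N

Weight W = 176 × 10 = 1760 N acts straight down.
Horizontal: T_left cos 58° = T_right cos 33°  →  T_right = 0.6319 T_left.
Vertical: T_left sin 58° + T_right sin 33° = 1760.
Substituting the horizontal relation into the vertical equation gives 1.192 T_left = 1760, so T_left = 1476 N.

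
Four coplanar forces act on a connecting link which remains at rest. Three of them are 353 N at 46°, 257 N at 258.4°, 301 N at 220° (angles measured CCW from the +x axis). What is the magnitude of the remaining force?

F ≈ 195 N

Sum the known components: ΣF_x = -37.04 N, ΣF_y = -191.3 N.
For equilibrium the remaining force must supply (−ΣF_x, −ΣF_y) = (37.04, 191.3) N.
Magnitude = √((37.04)² + (191.3)²) = 194.9 N; direction = atan2(191.3, 37.04) = 79.0°.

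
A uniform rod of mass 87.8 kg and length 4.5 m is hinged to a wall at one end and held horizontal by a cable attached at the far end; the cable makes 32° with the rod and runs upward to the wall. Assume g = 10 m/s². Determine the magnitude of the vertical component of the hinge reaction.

|H_y| ≈ 439 N

Take torques about the hinge: T sin 32° · 4.5 = 87.8×10×2.25 = 1975.5 N·m.
So T = 1975.5 / (0.5299 × 4.5) = 828.43 N.
ΣF_y = 0: H_y = (87.8×10) − T sin 32° = 878 − 439 = 439 N.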